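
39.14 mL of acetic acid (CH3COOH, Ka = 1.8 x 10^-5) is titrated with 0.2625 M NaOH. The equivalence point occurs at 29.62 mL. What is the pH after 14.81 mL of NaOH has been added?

4.74

14.81 mL is exactly half the equivalence volume (29.62/2), i.e. the half-equivalence point.
There, n(HA) = n(A^-), so pH = pKa = -log(1.8 x 10^-5) = 4.74.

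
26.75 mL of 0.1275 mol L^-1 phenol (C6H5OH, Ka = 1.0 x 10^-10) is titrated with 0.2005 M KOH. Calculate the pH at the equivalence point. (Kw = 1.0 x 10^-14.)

11.45

n(C6H5OH) = 0.1275 x 0.02675 = 0.003411 mol; V(KOH) at equivalence = 0.003411/0.2005 = 0.01701 L.
At equivalence all the acid is converted to C6H5O-; total volume = 0.02675 + 0.01701 = 0.04376 L, so [C6H5O-] = 0.003411/0.04376 = 0.07794 M.
Kb = Kw/Ka = 1.0e-14 / 1.0 x 10^-10 = 0.000100.
[OH^-] = sqrt(Kb x [C6H5O-]) = sqrt(0.000100 x 0.07794) = 0.00279 M.
pOH = 2.55, so pH = 14.00 - 2.55 = 11.45.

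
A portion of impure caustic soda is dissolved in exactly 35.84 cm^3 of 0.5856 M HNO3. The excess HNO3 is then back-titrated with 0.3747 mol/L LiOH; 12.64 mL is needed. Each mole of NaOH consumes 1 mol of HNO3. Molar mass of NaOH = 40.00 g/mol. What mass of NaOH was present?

Total n(HNO3) added = 0.5856 x 0.03584 = 0.02099 mol.
n(LiOH) used = 0.3747 x 0.01264 = 0.004736 mol, which equals the excess n(HNO3).
So n(HNO3) consumed by the sample = 0.02099 - 0.004736 = 0.01625 mol.
n(NaOH) = 0.01625 / 1 = 0.01625 mol.
mass = 0.01625 mol x 40.00 g/mol = 0.650 g.

0.650 g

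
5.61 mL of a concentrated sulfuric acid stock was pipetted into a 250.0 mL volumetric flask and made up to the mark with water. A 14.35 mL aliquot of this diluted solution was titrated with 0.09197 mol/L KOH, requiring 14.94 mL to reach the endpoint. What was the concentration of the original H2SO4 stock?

2.13 M

n(KOH) = 0.09197 x 0.01494 = 0.001374 mol.
n(H2SO4) in the aliquot = 0.001374 x 1/2 = 0.0006870 mol.
[diluted H2SO4] = 0.0006870 / 0.01435 = 0.04788 M.
Dilution factor = 250.0/5.610 = 44.56, so [stock] = 0.04788 x 44.56 = 2.13 M.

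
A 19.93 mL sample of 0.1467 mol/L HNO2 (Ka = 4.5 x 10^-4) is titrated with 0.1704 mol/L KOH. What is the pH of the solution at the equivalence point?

8.12

n(HNO2) = 0.1467 x 0.01993 = 0.002924 mol; V(KOH) at equivalence = 0.002924/0.1704 = 0.01716 L.
At equivalence all the acid is converted to NO2-; total volume = 0.01993 + 0.01716 = 0.03709 L, so [NO2-] = 0.002924/0.03709 = 0.07883 M.
Kb = Kw/Ka = 1.0e-14 / 4.5 x 10^-4 = 2.22e-11.
[OH^-] = sqrt(Kb x [NO2-]) = sqrt(2.22e-11 x 0.07883) = 1.32e-6 M.
pOH = 5.88, so pH = 14.00 - 5.88 = 8.12.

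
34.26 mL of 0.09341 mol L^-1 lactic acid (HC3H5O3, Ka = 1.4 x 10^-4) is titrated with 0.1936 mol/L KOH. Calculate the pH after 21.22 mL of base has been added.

12.21

n(acid) = 0.09341 x 0.03426 = 0.003200 mol; n(KOH) added = 0.1936 x 0.02122 = 0.004108 mol.
Base is in excess by 0.004108 - 0.003200 = 0.0009080 mol in a total volume of 0.05548 L.
[OH^-] = 0.0009080/0.05548 = 0.01637 M, so pOH = 1.79 and pH = 14.00 - 1.79 = 12.21.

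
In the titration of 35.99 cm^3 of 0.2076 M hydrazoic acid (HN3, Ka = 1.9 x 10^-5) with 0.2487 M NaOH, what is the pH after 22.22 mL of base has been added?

Initial n(HN3) = 0.2076 x 0.03599 = 0.007472 mol.
n(NaOH) added = 0.2487 x 0.02222 = 0.005526 mol, converting that many moles of HN3 to N3-.
Remaining n(HN3) = 0.001945 mol; n(N3-) = 0.005526 mol.
By Henderson-Hasselbalch, pH = pKa + log([A^-]/[HA]) = 4.72 + log(0.005526/0.001945) = 4.72 + (+0.45) = 5.17.

5.17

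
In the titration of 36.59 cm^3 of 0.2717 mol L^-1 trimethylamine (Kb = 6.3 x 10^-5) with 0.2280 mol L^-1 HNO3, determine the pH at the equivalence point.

n((CH3)3N) = 0.2717 x 0.03659 = 0.009942 mol; V(HNO3) at equivalence = 0.009942/0.2280 = 0.04360 L.
At equivalence the base is fully converted to (CH3)3NH+; total volume = 0.08019 L, so [(CH3)3NH+] = 0.009942/0.08019 = 0.1240 M.
Ka((CH3)3NH+) = Kw/Kb = 1.0e-14 / 6.3 x 10^-5 = 1.59e-10.
[H^+] = sqrt(Ka x [(CH3)3NH+]) = sqrt(1.59e-10 x 0.1240) = 4.44e-6 M.
pH = -log(4.44e-6) = 5.35.

5.35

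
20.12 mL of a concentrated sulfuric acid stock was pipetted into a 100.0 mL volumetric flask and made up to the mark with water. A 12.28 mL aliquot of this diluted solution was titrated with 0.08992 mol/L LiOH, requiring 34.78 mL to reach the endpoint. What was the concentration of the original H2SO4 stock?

n(LiOH) = 0.08992 x 0.03478 = 0.003127 mol.
n(H2SO4) in the aliquot = 0.003127 x 1/2 = 0.001564 mol.
[diluted H2SO4] = 0.001564 / 0.01228 = 0.1273 M.
Dilution factor = 100.0/20.12 = 4.970, so [stock] = 0.1273 x 4.970 = 0.633 M.

0.633 M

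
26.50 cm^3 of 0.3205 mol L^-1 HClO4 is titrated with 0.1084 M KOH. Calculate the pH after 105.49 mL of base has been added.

12.35

n(acid) = 0.3205 x 0.02650 = 0.008493 mol; n(KOH) added = 0.1084 x 0.1055 = 0.01144 mol.
Base is in excess by 0.01144 - 0.008493 = 0.002942 mol in a total volume of 0.1320 L.
[OH^-] = 0.002942/0.1320 = 0.02229 M, so pOH = 1.65 and pH = 14.00 - 1.65 = 12.35.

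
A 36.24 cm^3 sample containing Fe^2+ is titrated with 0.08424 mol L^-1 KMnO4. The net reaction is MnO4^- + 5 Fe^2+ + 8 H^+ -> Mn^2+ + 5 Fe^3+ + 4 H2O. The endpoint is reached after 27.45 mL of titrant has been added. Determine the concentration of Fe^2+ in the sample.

n(KMnO4) = 0.08424 x 0.02745 = 0.002312 mol.
From the balanced equation, 1 mol KMnO4 reacts with 5 mol Fe^2+, so n(Fe^2+) = 0.002312 x 5/1 = 0.01156 mol.
[Fe^2+] = 0.01156 / 0.03624 L = 0.319 M.

0.319 M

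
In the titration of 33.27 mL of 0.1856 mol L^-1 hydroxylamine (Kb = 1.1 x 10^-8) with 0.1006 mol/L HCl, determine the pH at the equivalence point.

n(NH2OH) = 0.1856 x 0.03327 = 0.006175 mol; V(HCl) at equivalence = 0.006175/0.1006 = 0.06138 L.
At equivalence the base is fully converted to NH3OH+; total volume = 0.09465 L, so [NH3OH+] = 0.006175/0.09465 = 0.06524 M.
Ka(NH3OH+) = Kw/Kb = 1.0e-14 / 1.1 x 10^-8 = 9.09e-7.
[H^+] = sqrt(Ka x [NH3OH+]) = sqrt(9.09e-7 x 0.06524) = 0.000244 M.
pH = -log(0.000244) = 3.61.

3.61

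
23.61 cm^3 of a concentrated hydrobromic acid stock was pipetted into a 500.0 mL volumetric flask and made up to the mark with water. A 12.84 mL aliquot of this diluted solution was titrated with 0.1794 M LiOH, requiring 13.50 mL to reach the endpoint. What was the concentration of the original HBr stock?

3.99 M

n(LiOH) = 0.1794 x 0.01350 = 0.002422 mol.
n(HBr) in the aliquot = 0.002422 mol.
[diluted HBr] = 0.002422 / 0.01284 = 0.1886 M.
Dilution factor = 500.0/23.61 = 21.18, so [stock] = 0.1886 x 21.18 = 3.99 M.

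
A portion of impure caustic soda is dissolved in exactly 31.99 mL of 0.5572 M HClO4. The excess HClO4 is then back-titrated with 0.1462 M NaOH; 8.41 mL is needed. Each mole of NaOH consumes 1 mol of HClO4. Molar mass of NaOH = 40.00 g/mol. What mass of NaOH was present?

0.664 g

Total n(HClO4) added = 0.5572 x 0.03199 = 0.01782 mol.
n(NaOH) used = 0.1462 x 0.008410 = 0.001230 mol, which equals the excess n(HClO4).
So n(HClO4) consumed by the sample = 0.01782 - 0.001230 = 0.01660 mol.
n(NaOH) = 0.01660 / 1 = 0.01660 mol.
mass = 0.01660 mol x 40.00 g/mol = 0.664 g.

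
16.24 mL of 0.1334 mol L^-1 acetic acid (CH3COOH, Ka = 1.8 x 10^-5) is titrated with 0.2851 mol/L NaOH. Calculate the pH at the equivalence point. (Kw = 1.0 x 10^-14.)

8.85

n(CH3COOH) = 0.1334 x 0.01624 = 0.002166 mol; V(NaOH) at equivalence = 0.002166/0.2851 = 0.007599 L.
At equivalence all the acid is converted to CH3COO-; total volume = 0.01624 + 0.007599 = 0.02384 L, so [CH3COO-] = 0.002166/0.02384 = 0.09088 M.
Kb = Kw/Ka = 1.0e-14 / 1.8 x 10^-5 = 5.56e-10.
[OH^-] = sqrt(Kb x [CH3COO-]) = sqrt(5.56e-10 x 0.09088) = 7.11e-6 M.
pOH = 5.15, so pH = 14.00 - 5.15 = 8.85.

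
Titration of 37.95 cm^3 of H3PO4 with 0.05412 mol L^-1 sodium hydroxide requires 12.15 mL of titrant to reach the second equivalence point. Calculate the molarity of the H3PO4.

n(NaOH) = 0.05412 x 0.01215 = 0.0006576 mol.
At the second equivalence point, 2 mol OH^- react per mol H3PO4, so n(H3PO4) = 0.0006576 / 2 = 0.0003288 mol.
[H3PO4] = 0.0003288 / 0.03795 L = 0.00866 M.

0.00866 M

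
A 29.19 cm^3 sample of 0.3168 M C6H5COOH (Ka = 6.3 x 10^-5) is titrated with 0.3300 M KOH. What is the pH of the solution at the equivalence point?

n(C6H5COOH) = 0.3168 x 0.02919 = 0.009247 mol; V(KOH) at equivalence = 0.009247/0.3300 = 0.02802 L.
At equivalence all the acid is converted to C6H5COO-; total volume = 0.02919 + 0.02802 = 0.05721 L, so [C6H5COO-] = 0.009247/0.05721 = 0.1616 M.
Kb = Kw/Ka = 1.0e-14 / 6.3 x 10^-5 = 1.59e-10.
[OH^-] = sqrt(Kb x [C6H5COO-]) = sqrt(1.59e-10 x 0.1616) = 5.07e-6 M.
pOH = 5.30, so pH = 14.00 - 5.30 = 8.70.

8.70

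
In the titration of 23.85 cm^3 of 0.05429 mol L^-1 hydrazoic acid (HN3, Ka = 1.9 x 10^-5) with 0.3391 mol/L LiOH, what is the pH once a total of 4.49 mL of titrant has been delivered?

n(acid) = 0.05429 x 0.02385 = 0.001295 mol; n(LiOH) added = 0.3391 x 0.004490 = 0.001523 mol.
Base is in excess by 0.001523 - 0.001295 = 0.0002277 mol in a total volume of 0.02834 L.
[OH^-] = 0.0002277/0.02834 = 0.008036 M, so pOH = 2.09 and pH = 14.00 - 2.09 = 11.91.

11.91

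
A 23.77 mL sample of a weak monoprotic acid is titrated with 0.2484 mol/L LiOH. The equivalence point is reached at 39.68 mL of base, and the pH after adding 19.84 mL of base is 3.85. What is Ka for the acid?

19.84 mL is half of the equivalence volume, so this is the half-equivalence point where [HA] = [A^-].
At half-equivalence pH = pKa, so pKa = 3.85.
Ka = 10^(-3.85) = 1.4 x 10^-4.

1.4 x 10^-4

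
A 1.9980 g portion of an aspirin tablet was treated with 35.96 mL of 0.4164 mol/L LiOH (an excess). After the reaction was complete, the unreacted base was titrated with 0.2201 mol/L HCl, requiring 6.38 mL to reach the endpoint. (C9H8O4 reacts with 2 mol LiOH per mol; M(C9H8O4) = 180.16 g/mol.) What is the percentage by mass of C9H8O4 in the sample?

Total n(LiOH) added = 0.4164 x 0.03596 = 0.01497 mol.
n(HCl) used = 0.2201 x 0.006380 = 0.001404 mol, which equals the excess n(LiOH).
So n(LiOH) consumed by the sample = 0.01497 - 0.001404 = 0.01357 mol.
n(C9H8O4) = 0.01357 / 2 = 0.006785 mol.
mass C9H8O4 = 0.006785 x 180.16 = 1.222 g, so %C9H8O4 = 1.222/1.9980 x 100 = 61.2%.

61.2%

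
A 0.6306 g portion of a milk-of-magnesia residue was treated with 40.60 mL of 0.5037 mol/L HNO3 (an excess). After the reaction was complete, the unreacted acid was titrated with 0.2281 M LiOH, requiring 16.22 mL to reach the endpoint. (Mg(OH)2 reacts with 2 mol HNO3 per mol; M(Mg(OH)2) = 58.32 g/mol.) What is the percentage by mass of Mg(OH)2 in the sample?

77.5%

Total n(HNO3) added = 0.5037 x 0.04060 = 0.02045 mol.
n(LiOH) used = 0.2281 x 0.01622 = 0.003700 mol, which equals the excess n(HNO3).
So n(HNO3) consumed by the sample = 0.02045 - 0.003700 = 0.01675 mol.
n(Mg(OH)2) = 0.01675 / 2 = 0.008375 mol.
mass Mg(OH)2 = 0.008375 x 58.32 = 0.4884 g, so %Mg(OH)2 = 0.4884/0.6306 x 100 = 77.5%.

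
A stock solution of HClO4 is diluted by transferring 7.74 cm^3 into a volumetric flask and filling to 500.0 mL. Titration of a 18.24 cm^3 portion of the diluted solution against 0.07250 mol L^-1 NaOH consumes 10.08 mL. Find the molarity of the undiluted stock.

2.59 M

n(NaOH) = 0.07250 x 0.01008 = 0.0007308 mol.
n(HClO4) in the aliquot = 0.0007308 mol.
[diluted HClO4] = 0.0007308 / 0.01824 = 0.04007 M.
Dilution factor = 500.0/7.740 = 64.60, so [stock] = 0.04007 x 64.60 = 2.59 M.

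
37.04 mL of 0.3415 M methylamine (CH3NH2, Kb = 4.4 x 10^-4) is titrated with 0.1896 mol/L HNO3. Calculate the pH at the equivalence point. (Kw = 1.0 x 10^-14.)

5.78

n(CH3NH2) = 0.3415 x 0.03704 = 0.01265 mol; V(HNO3) at equivalence = 0.01265/0.1896 = 0.06671 L.
At equivalence the base is fully converted to CH3NH3+; total volume = 0.1038 L, so [CH3NH3+] = 0.01265/0.1038 = 0.1219 M.
Ka(CH3NH3+) = Kw/Kb = 1.0e-14 / 4.4 x 10^-4 = 2.27e-11.
[H^+] = sqrt(Ka x [CH3NH3+]) = sqrt(2.27e-11 x 0.1219) = 1.66e-6 M.
pH = -log(1.66e-6) = 5.78.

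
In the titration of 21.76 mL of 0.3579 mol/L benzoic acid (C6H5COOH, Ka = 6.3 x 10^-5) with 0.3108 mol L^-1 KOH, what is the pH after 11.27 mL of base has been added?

Initial n(C6H5COOH) = 0.3579 x 0.02176 = 0.007788 mol.
n(KOH) added = 0.3108 x 0.01127 = 0.003503 mol, converting that many moles of C6H5COOH to C6H5COO-.
Remaining n(C6H5COOH) = 0.004285 mol; n(C6H5COO-) = 0.003503 mol.
By Henderson-Hasselbalch, pH = pKa + log([A^-]/[HA]) = 4.20 + log(0.003503/0.004285) = 4.20 + (-0.09) = 4.11.

4.11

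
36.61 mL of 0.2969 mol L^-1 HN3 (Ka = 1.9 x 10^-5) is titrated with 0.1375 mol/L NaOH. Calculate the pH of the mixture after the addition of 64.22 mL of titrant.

5.36

Initial n(HN3) = 0.2969 x 0.03661 = 0.01087 mol.
n(NaOH) added = 0.1375 x 0.06422 = 0.008830 mol, converting that many moles of HN3 to N3-.
Remaining n(HN3) = 0.002039 mol; n(N3-) = 0.008830 mol.
By Henderson-Hasselbalch, pH = pKa + log([A^-]/[HA]) = 4.72 + log(0.008830/0.002039) = 4.72 + (+0.64) = 5.36.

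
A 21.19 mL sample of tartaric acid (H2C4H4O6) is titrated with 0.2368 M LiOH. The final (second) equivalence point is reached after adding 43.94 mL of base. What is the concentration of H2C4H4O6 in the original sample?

0.246 M

n(LiOH) = 0.2368 x 0.04394 = 0.01040 mol.
At the final (second) equivalence point, 2 mol OH^- react per mol H2C4H4O6, so n(H2C4H4O6) = 0.01040 / 2 = 0.005202 mol.
[H2C4H4O6] = 0.005202 / 0.02119 L = 0.246 M.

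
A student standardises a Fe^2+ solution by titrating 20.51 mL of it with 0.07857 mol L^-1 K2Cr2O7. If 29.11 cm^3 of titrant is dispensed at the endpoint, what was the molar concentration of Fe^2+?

n(K2Cr2O7) = 0.07857 x 0.02911 = 0.002287 mol.
From the balanced equation, 1 mol K2Cr2O7 reacts with 6 mol Fe^2+, so n(Fe^2+) = 0.002287 x 6/1 = 0.01372 mol.
[Fe^2+] = 0.01372 / 0.02051 L = 0.669 M.

0.669 M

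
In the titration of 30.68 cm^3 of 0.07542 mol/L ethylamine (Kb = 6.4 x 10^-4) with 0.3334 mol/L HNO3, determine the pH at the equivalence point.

6.01

n(C2H5NH2) = 0.07542 x 0.03068 = 0.002314 mol; V(HNO3) at equivalence = 0.002314/0.3334 = 0.006940 L.
At equivalence the base is fully converted to C2H5NH3+; total volume = 0.03762 L, so [C2H5NH3+] = 0.002314/0.03762 = 0.06151 M.
Ka(C2H5NH3+) = Kw/Kb = 1.0e-14 / 6.4 x 10^-4 = 1.56e-11.
[H^+] = sqrt(Ka x [C2H5NH3+]) = sqrt(1.56e-11 x 0.06151) = 9.80e-7 M.
pH = -log(9.80e-7) = 6.01.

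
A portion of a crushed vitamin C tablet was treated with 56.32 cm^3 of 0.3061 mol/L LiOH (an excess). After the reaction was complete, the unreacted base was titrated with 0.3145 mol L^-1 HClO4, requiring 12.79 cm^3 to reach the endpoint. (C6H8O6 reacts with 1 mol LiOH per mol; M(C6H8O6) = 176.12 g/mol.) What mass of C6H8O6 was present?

Total n(LiOH) added = 0.3061 x 0.05632 = 0.01724 mol.
n(HClO4) used = 0.3145 x 0.01279 = 0.004022 mol, which equals the excess n(LiOH).
So n(LiOH) consumed by the sample = 0.01724 - 0.004022 = 0.01322 mol.
n(C6H8O6) = 0.01322 / 1 = 0.01322 mol.
mass = 0.01322 mol x 176.12 g/mol = 2.33 g.

2.33 g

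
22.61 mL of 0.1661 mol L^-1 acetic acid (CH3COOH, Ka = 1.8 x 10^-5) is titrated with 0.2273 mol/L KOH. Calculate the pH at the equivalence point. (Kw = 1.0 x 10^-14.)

n(CH3COOH) = 0.1661 x 0.02261 = 0.003756 mol; V(KOH) at equivalence = 0.003756/0.2273 = 0.01652 L.
At equivalence all the acid is converted to CH3COO-; total volume = 0.02261 + 0.01652 = 0.03913 L, so [CH3COO-] = 0.003756/0.03913 = 0.09597 M.
Kb = Kw/Ka = 1.0e-14 / 1.8 x 10^-5 = 5.56e-10.
[OH^-] = sqrt(Kb x [CH3COO-]) = sqrt(5.56e-10 x 0.09597) = 7.30e-6 M.
pOH = 5.14, so pH = 14.00 - 5.14 = 8.86.

8.86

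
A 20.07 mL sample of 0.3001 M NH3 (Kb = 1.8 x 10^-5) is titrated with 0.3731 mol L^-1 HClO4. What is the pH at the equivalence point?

n(NH3) = 0.3001 x 0.02007 = 0.006023 mol; V(HClO4) at equivalence = 0.006023/0.3731 = 0.01614 L.
At equivalence the base is fully converted to NH4+; total volume = 0.03621 L, so [NH4+] = 0.006023/0.03621 = 0.1663 M.
Ka(NH4+) = Kw/Kb = 1.0e-14 / 1.8 x 10^-5 = 5.56e-10.
[H^+] = sqrt(Ka x [NH4+]) = sqrt(5.56e-10 x 0.1663) = 9.61e-6 M.
pH = -log(9.61e-6) = 5.02.

5.02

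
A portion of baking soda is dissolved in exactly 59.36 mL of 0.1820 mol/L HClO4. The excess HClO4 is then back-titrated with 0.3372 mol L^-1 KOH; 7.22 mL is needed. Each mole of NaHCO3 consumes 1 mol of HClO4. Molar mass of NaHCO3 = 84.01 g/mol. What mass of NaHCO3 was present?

0.703 g

Total n(HClO4) added = 0.1820 x 0.05936 = 0.01080 mol.
n(KOH) used = 0.3372 x 0.007220 = 0.002435 mol, which equals the excess n(HClO4).
So n(HClO4) consumed by the sample = 0.01080 - 0.002435 = 0.008369 mol.
n(NaHCO3) = 0.008369 / 1 = 0.008369 mol.
mass = 0.008369 mol x 84.01 g/mol = 0.703 g.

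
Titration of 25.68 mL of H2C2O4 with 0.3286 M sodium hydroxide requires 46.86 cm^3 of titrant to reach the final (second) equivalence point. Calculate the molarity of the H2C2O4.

0.300 M

n(NaOH) = 0.3286 x 0.04686 = 0.01540 mol.
At the final (second) equivalence point, 2 mol OH^- react per mol H2C2O4, so n(H2C2O4) = 0.01540 / 2 = 0.007699 mol.
[H2C2O4] = 0.007699 / 0.02568 L = 0.300 M.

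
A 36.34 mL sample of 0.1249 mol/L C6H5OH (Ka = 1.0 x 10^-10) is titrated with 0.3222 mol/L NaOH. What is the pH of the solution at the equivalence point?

n(C6H5OH) = 0.1249 x 0.03634 = 0.004539 mol; V(NaOH) at equivalence = 0.004539/0.3222 = 0.01409 L.
At equivalence all the acid is converted to C6H5O-; total volume = 0.03634 + 0.01409 = 0.05043 L, so [C6H5O-] = 0.004539/0.05043 = 0.09001 M.
Kb = Kw/Ka = 1.0e-14 / 1.0 x 10^-10 = 0.000100.
[OH^-] = sqrt(Kb x [C6H5O-]) = sqrt(0.000100 x 0.09001) = 0.00300 M.
pOH = 2.52, so pH = 14.00 - 2.52 = 11.48.

11.48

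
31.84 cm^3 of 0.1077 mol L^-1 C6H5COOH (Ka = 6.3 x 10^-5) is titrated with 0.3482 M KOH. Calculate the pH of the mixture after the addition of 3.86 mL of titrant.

4.01

Initial n(C6H5COOH) = 0.1077 x 0.03184 = 0.003429 mol.
n(KOH) added = 0.3482 x 0.003860 = 0.001344 mol, converting that many moles of C6H5COOH to C6H5COO-.
Remaining n(C6H5COOH) = 0.002085 mol; n(C6H5COO-) = 0.001344 mol.
By Henderson-Hasselbalch, pH = pKa + log([A^-]/[HA]) = 4.20 + log(0.001344/0.002085) = 4.20 + (-0.19) = 4.01.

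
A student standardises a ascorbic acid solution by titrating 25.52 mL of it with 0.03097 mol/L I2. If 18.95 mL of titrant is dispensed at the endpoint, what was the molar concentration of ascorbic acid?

0.0230 M

n(I2) = 0.03097 x 0.01895 = 0.0005869 mol.
From the balanced equation, 1 mol I2 reacts with 1 mol ascorbic acid, so n(ascorbic acid) = 0.0005869 x 1/1 = 0.0005869 mol.
[ascorbic acid] = 0.0005869 / 0.02552 L = 0.0230 M.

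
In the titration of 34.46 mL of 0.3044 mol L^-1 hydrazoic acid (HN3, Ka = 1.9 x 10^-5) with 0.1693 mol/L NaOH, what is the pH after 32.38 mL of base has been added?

Initial n(HN3) = 0.3044 x 0.03446 = 0.01049 mol.
n(NaOH) added = 0.1693 x 0.03238 = 0.005482 mol, converting that many moles of HN3 to N3-.
Remaining n(HN3) = 0.005008 mol; n(N3-) = 0.005482 mol.
By Henderson-Hasselbalch, pH = pKa + log([A^-]/[HA]) = 4.72 + log(0.005482/0.005008) = 4.72 + (+0.04) = 4.76.

4.76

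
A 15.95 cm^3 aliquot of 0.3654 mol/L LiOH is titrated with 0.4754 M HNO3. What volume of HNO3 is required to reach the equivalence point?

n(LiOH) = 0.3654 mol/L x 0.01595 L = 0.005828 mol.
At equivalence n(HNO3) = n(LiOH) = 0.005828 mol.
V(HNO3) = 0.005828 / 0.4754 = 0.01226 L = 12.3 mL.

12.3 mL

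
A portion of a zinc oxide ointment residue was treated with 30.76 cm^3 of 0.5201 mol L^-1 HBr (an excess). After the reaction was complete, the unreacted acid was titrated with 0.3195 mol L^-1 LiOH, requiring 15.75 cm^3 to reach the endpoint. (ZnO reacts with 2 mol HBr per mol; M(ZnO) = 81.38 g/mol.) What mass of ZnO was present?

0.446 g

Total n(HBr) added = 0.5201 x 0.03076 = 0.01600 mol.
n(LiOH) used = 0.3195 x 0.01575 = 0.005032 mol, which equals the excess n(HBr).
So n(HBr) consumed by the sample = 0.01600 - 0.005032 = 0.01097 mol.
n(ZnO) = 0.01097 / 2 = 0.005483 mol.
mass = 0.005483 mol x 81.38 g/mol = 0.446 g.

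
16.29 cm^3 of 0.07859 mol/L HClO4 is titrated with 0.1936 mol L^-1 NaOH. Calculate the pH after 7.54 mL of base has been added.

n(acid) = 0.07859 x 0.01629 = 0.001280 mol; n(NaOH) added = 0.1936 x 0.007540 = 0.001460 mol.
Base is in excess by 0.001460 - 0.001280 = 0.0001795 mol in a total volume of 0.02383 L.
[OH^-] = 0.0001795/0.02383 = 0.007533 M, so pOH = 2.12 and pH = 14.00 - 2.12 = 11.88.

11.88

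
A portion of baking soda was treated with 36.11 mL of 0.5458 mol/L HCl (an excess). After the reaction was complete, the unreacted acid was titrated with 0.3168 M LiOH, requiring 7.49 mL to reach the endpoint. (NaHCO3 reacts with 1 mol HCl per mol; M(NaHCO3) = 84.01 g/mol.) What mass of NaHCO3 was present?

1.46 g

Total n(HCl) added = 0.5458 x 0.03611 = 0.01971 mol.
n(LiOH) used = 0.3168 x 0.007490 = 0.002373 mol, which equals the excess n(HCl).
So n(HCl) consumed by the sample = 0.01971 - 0.002373 = 0.01734 mol.
n(NaHCO3) = 0.01734 / 1 = 0.01734 mol.
mass = 0.01734 mol x 84.01 g/mol = 1.46 g.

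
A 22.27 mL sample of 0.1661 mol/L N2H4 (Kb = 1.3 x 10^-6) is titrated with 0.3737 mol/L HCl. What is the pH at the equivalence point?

4.53

n(N2H4) = 0.1661 x 0.02227 = 0.003699 mol; V(HCl) at equivalence = 0.003699/0.3737 = 0.009898 L.
At equivalence the base is fully converted to N2H5+; total volume = 0.03217 L, so [N2H5+] = 0.003699/0.03217 = 0.1150 M.
Ka(N2H5+) = Kw/Kb = 1.0e-14 / 1.3 x 10^-6 = 7.69e-9.
[H^+] = sqrt(Ka x [N2H5+]) = sqrt(7.69e-9 x 0.1150) = 2.97e-5 M.
pH = -log(2.97e-5) = 4.53.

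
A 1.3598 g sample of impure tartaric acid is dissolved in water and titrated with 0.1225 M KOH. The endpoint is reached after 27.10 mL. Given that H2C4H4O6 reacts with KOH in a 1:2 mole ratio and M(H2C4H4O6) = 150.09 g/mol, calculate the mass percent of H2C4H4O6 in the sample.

n(KOH) = 0.1225 x 0.02710 = 0.003320 mol.
n(H2C4H4O6) = 0.003320 / 2 = 0.001660 mol.
mass of H2C4H4O6 = 0.001660 x 150.09 = 0.2491 g.
% purity = 0.2491 / 1.3598 x 100 = 18.3%.

18.3%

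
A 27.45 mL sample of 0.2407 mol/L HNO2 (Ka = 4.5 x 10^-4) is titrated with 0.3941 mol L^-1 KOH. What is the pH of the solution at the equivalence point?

n(HNO2) = 0.2407 x 0.02745 = 0.006607 mol; V(KOH) at equivalence = 0.006607/0.3941 = 0.01677 L.
At equivalence all the acid is converted to NO2-; total volume = 0.02745 + 0.01677 = 0.04422 L, so [NO2-] = 0.006607/0.04422 = 0.1494 M.
Kb = Kw/Ka = 1.0e-14 / 4.5 x 10^-4 = 2.22e-11.
[OH^-] = sqrt(Kb x [NO2-]) = sqrt(2.22e-11 x 0.1494) = 1.82e-6 M.
pOH = 5.74, so pH = 14.00 - 5.74 = 8.26.

8.26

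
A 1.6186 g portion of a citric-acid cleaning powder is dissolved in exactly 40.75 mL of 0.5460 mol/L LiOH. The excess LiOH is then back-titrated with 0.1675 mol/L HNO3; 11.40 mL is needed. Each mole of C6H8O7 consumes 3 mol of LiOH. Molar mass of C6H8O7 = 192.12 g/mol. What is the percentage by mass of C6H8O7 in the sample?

80.5%

Total n(LiOH) added = 0.5460 x 0.04075 = 0.02225 mol.
n(HNO3) used = 0.1675 x 0.01140 = 0.001910 mol, which equals the excess n(LiOH).
So n(LiOH) consumed by the sample = 0.02225 - 0.001910 = 0.02034 mol.
n(C6H8O7) = 0.02034 / 3 = 0.006780 mol.
mass C6H8O7 = 0.006780 x 192.12 = 1.303 g, so %C6H8O7 = 1.303/1.6186 x 100 = 80.5%.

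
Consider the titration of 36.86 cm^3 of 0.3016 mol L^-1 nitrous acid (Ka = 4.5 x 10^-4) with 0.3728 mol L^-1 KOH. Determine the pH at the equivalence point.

n(HNO2) = 0.3016 x 0.03686 = 0.01112 mol; V(KOH) at equivalence = 0.01112/0.3728 = 0.02982 L.
At equivalence all the acid is converted to NO2-; total volume = 0.03686 + 0.02982 = 0.06668 L, so [NO2-] = 0.01112/0.06668 = 0.1667 M.
Kb = Kw/Ka = 1.0e-14 / 4.5 x 10^-4 = 2.22e-11.
[OH^-] = sqrt(Kb x [NO2-]) = sqrt(2.22e-11 x 0.1667) = 1.92e-6 M.
pOH = 5.72, so pH = 14.00 - 5.72 = 8.28.

8.28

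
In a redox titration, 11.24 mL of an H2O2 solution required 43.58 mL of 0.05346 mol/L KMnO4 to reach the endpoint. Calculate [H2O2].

n(KMnO4) = 0.05346 x 0.04358 = 0.002330 mol.
From the balanced equation, 2 mol KMnO4 reacts with 5 mol H2O2, so n(H2O2) = 0.002330 x 5/2 = 0.005824 mol.
[H2O2] = 0.005824 / 0.01124 L = 0.518 M.

0.518 M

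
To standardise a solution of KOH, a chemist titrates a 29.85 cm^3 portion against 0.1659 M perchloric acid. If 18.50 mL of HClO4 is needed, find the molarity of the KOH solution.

n(HClO4) delivered = 0.1659 x 0.01850 = 0.003069 mol.
For a 1:1 reaction, n(KOH) = 0.003069 mol.
[KOH] = 0.003069 mol / 0.02985 L = 0.103 M.

0.103 M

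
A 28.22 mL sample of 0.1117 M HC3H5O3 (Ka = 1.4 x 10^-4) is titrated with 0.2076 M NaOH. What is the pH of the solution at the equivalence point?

8.36

n(HC3H5O3) = 0.1117 x 0.02822 = 0.003152 mol; V(NaOH) at equivalence = 0.003152/0.2076 = 0.01518 L.
At equivalence all the acid is converted to C3H5O3-; total volume = 0.02822 + 0.01518 = 0.04340 L, so [C3H5O3-] = 0.003152/0.04340 = 0.07262 M.
Kb = Kw/Ka = 1.0e-14 / 1.4 x 10^-4 = 7.14e-11.
[OH^-] = sqrt(Kb x [C3H5O3-]) = sqrt(7.14e-11 x 0.07262) = 2.28e-6 M.
pOH = 5.64, so pH = 14.00 - 5.64 = 8.36.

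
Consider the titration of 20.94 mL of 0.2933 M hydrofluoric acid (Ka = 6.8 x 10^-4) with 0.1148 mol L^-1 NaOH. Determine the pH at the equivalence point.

8.04

n(HF) = 0.2933 x 0.02094 = 0.006142 mol; V(NaOH) at equivalence = 0.006142/0.1148 = 0.05350 L.
At equivalence all the acid is converted to F-; total volume = 0.02094 + 0.05350 = 0.07444 L, so [F-] = 0.006142/0.07444 = 0.08251 M.
Kb = Kw/Ka = 1.0e-14 / 6.8 x 10^-4 = 1.47e-11.
[OH^-] = sqrt(Kb x [F-]) = sqrt(1.47e-11 x 0.08251) = 1.10e-6 M.
pOH = 5.96, so pH = 14.00 - 5.96 = 8.04.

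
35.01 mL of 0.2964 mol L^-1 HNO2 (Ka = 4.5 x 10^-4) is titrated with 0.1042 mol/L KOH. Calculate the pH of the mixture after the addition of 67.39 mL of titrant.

Initial n(HNO2) = 0.2964 x 0.03501 = 0.01038 mol.
n(KOH) added = 0.1042 x 0.06739 = 0.007022 mol, converting that many moles of HNO2 to NO2-.
Remaining n(HNO2) = 0.003355 mol; n(NO2-) = 0.007022 mol.
By Henderson-Hasselbalch, pH = pKa + log([A^-]/[HA]) = 3.35 + log(0.007022/0.003355) = 3.35 + (+0.32) = 3.67.

3.67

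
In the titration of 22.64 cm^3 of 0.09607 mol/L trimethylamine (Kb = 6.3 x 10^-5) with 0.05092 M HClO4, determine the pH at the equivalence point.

5.64

n((CH3)3N) = 0.09607 x 0.02264 = 0.002175 mol; V(HClO4) at equivalence = 0.002175/0.05092 = 0.04271 L.
At equivalence the base is fully converted to (CH3)3NH+; total volume = 0.06535 L, so [(CH3)3NH+] = 0.002175/0.06535 = 0.03328 M.
Ka((CH3)3NH+) = Kw/Kb = 1.0e-14 / 6.3 x 10^-5 = 1.59e-10.
[H^+] = sqrt(Ka x [(CH3)3NH+]) = sqrt(1.59e-10 x 0.03328) = 2.30e-6 M.
pH = -log(2.30e-6) = 5.64.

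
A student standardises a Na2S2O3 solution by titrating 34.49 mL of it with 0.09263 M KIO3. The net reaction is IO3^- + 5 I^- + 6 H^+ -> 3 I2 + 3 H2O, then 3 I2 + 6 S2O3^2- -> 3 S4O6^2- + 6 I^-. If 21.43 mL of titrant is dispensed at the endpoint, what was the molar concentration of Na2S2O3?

n(KIO3) = 0.09263 x 0.02143 = 0.001985 mol.
From the balanced equation, 1 mol KIO3 reacts with 6 mol Na2S2O3, so n(Na2S2O3) = 0.001985 x 6/1 = 0.01191 mol.
[Na2S2O3] = 0.01191 / 0.03449 L = 0.345 M.

0.345 M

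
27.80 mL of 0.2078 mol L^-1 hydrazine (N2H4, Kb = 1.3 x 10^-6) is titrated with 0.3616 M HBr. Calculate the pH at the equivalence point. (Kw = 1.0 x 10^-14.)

4.50

n(N2H4) = 0.2078 x 0.02780 = 0.005777 mol; V(HBr) at equivalence = 0.005777/0.3616 = 0.01598 L.
At equivalence the base is fully converted to N2H5+; total volume = 0.04378 L, so [N2H5+] = 0.005777/0.04378 = 0.1320 M.
Ka(N2H5+) = Kw/Kb = 1.0e-14 / 1.3 x 10^-6 = 7.69e-9.
[H^+] = sqrt(Ka x [N2H5+]) = sqrt(7.69e-9 x 0.1320) = 3.19e-5 M.
pH = -log(3.19e-5) = 4.50.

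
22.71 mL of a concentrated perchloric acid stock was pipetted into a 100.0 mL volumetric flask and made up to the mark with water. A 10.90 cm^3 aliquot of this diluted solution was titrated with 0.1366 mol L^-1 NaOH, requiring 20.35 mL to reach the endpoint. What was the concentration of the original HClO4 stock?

1.12 M

n(NaOH) = 0.1366 x 0.02035 = 0.002780 mol.
n(HClO4) in the aliquot = 0.002780 mol.
[diluted HClO4] = 0.002780 / 0.01090 = 0.2550 M.
Dilution factor = 100.0/22.71 = 4.403, so [stock] = 0.2550 x 4.403 = 1.12 M.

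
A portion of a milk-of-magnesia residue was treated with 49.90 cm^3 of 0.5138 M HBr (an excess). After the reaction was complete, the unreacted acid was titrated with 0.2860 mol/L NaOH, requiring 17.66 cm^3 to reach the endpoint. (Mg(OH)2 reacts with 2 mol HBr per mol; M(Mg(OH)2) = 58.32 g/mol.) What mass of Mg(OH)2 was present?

Total n(HBr) added = 0.5138 x 0.04990 = 0.02564 mol.
n(NaOH) used = 0.2860 x 0.01766 = 0.005051 mol, which equals the excess n(HBr).
So n(HBr) consumed by the sample = 0.02564 - 0.005051 = 0.02059 mol.
n(Mg(OH)2) = 0.02059 / 2 = 0.01029 mol.
mass = 0.01029 mol x 58.32 g/mol = 0.600 g.

0.600 g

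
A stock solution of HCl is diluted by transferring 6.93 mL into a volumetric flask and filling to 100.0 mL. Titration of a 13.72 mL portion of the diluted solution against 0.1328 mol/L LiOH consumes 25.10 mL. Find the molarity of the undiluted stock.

n(LiOH) = 0.1328 x 0.02510 = 0.003333 mol.
n(HCl) in the aliquot = 0.003333 mol.
[diluted HCl] = 0.003333 / 0.01372 = 0.2430 M.
Dilution factor = 100.0/6.930 = 14.43, so [stock] = 0.2430 x 14.43 = 3.51 M.

3.51 M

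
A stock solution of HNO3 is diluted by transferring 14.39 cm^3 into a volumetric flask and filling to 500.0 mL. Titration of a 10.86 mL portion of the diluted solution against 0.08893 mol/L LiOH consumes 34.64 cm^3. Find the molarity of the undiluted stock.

9.86 M

n(LiOH) = 0.08893 x 0.03464 = 0.003081 mol.
n(HNO3) in the aliquot = 0.003081 mol.
[diluted HNO3] = 0.003081 / 0.01086 = 0.2837 M.
Dilution factor = 500.0/14.39 = 34.75, so [stock] = 0.2837 x 34.75 = 9.86 M.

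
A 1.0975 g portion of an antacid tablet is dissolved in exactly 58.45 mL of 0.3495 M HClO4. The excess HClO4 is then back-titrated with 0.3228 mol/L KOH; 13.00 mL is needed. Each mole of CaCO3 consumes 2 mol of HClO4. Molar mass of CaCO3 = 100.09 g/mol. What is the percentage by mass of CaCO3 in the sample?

Total n(HClO4) added = 0.3495 x 0.05845 = 0.02043 mol.
n(KOH) used = 0.3228 x 0.01300 = 0.004196 mol, which equals the excess n(HClO4).
So n(HClO4) consumed by the sample = 0.02043 - 0.004196 = 0.01623 mol.
n(CaCO3) = 0.01623 / 2 = 0.008116 mol.
mass CaCO3 = 0.008116 x 100.09 = 0.8123 g, so %CaCO3 = 0.8123/1.0975 x 100 = 74.0%.

74.0%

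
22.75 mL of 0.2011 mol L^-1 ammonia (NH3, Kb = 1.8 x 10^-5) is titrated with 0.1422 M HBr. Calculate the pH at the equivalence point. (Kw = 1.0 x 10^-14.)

n(NH3) = 0.2011 x 0.02275 = 0.004575 mol; V(HBr) at equivalence = 0.004575/0.1422 = 0.03217 L.
At equivalence the base is fully converted to NH4+; total volume = 0.05492 L, so [NH4+] = 0.004575/0.05492 = 0.08330 M.
Ka(NH4+) = Kw/Kb = 1.0e-14 / 1.8 x 10^-5 = 5.56e-10.
[H^+] = sqrt(Ka x [NH4+]) = sqrt(5.56e-10 x 0.08330) = 6.80e-6 M.
pH = -log(6.80e-6) = 5.17.

5.17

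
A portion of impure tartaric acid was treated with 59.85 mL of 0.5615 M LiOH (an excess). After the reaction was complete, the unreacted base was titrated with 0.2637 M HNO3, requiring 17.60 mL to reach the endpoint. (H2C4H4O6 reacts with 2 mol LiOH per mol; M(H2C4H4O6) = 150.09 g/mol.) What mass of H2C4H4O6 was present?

Total n(LiOH) added = 0.5615 x 0.05985 = 0.03361 mol.
n(HNO3) used = 0.2637 x 0.01760 = 0.004641 mol, which equals the excess n(LiOH).
So n(LiOH) consumed by the sample = 0.03361 - 0.004641 = 0.02896 mol.
n(H2C4H4O6) = 0.02896 / 2 = 0.01448 mol.
mass = 0.01448 mol x 150.09 g/mol = 2.17 g.

2.17 g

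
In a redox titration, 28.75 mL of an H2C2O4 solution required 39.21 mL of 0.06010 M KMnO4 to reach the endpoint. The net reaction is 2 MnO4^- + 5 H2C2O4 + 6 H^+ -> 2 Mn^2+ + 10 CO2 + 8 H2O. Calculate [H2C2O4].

0.205 M

n(KMnO4) = 0.06010 x 0.03921 = 0.002357 mol.
From the balanced equation, 2 mol KMnO4 reacts with 5 mol H2C2O4, so n(H2C2O4) = 0.002357 x 5/2 = 0.005891 mol.
[H2C2O4] = 0.005891 / 0.02875 L = 0.205 M.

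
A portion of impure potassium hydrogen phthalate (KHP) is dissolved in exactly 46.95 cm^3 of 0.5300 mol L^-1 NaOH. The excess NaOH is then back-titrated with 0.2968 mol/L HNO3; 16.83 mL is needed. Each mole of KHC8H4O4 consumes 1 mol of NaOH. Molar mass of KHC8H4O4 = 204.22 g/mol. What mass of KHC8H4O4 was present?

4.06 g

Total n(NaOH) added = 0.5300 x 0.04695 = 0.02488 mol.
n(HNO3) used = 0.2968 x 0.01683 = 0.004995 mol, which equals the excess n(NaOH).
So n(NaOH) consumed by the sample = 0.02488 - 0.004995 = 0.01989 mol.
n(KHC8H4O4) = 0.01989 / 1 = 0.01989 mol.
mass = 0.01989 mol x 204.22 g/mol = 4.06 g.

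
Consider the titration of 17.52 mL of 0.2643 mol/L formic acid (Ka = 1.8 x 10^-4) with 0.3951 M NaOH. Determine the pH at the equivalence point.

8.47

n(HCOOH) = 0.2643 x 0.01752 = 0.004631 mol; V(NaOH) at equivalence = 0.004631/0.3951 = 0.01172 L.
At equivalence all the acid is converted to HCOO-; total volume = 0.01752 + 0.01172 = 0.02924 L, so [HCOO-] = 0.004631/0.02924 = 0.1584 M.
Kb = Kw/Ka = 1.0e-14 / 1.8 x 10^-4 = 5.56e-11.
[OH^-] = sqrt(Kb x [HCOO-]) = sqrt(5.56e-11 x 0.1584) = 2.97e-6 M.
pOH = 5.53, so pH = 14.00 - 5.53 = 8.47.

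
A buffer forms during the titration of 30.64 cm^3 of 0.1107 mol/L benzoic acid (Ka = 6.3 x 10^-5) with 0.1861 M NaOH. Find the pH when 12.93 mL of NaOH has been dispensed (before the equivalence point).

4.59

Initial n(C6H5COOH) = 0.1107 x 0.03064 = 0.003392 mol.
n(NaOH) added = 0.1861 x 0.01293 = 0.002406 mol, converting that many moles of C6H5COOH to C6H5COO-.
Remaining n(C6H5COOH) = 0.0009856 mol; n(C6H5COO-) = 0.002406 mol.
By Henderson-Hasselbalch, pH = pKa + log([A^-]/[HA]) = 4.20 + log(0.002406/0.0009856) = 4.20 + (+0.39) = 4.59.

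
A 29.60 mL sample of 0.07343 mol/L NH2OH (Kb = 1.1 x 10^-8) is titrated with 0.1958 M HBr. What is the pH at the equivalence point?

n(NH2OH) = 0.07343 x 0.02960 = 0.002174 mol; V(HBr) at equivalence = 0.002174/0.1958 = 0.01110 L.
At equivalence the base is fully converted to NH3OH+; total volume = 0.04070 L, so [NH3OH+] = 0.002174/0.04070 = 0.05340 M.
Ka(NH3OH+) = Kw/Kb = 1.0e-14 / 1.1 x 10^-8 = 9.09e-7.
[H^+] = sqrt(Ka x [NH3OH+]) = sqrt(9.09e-7 x 0.05340) = 0.000220 M.
pH = -log(0.000220) = 3.66.

3.66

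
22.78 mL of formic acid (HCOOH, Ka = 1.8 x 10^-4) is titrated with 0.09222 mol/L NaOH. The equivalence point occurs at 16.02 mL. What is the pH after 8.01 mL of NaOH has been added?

8.01 mL is exactly half the equivalence volume (16.02/2), i.e. the half-equivalence point.
There, n(HA) = n(A^-), so pH = pKa = -log(1.8 x 10^-4) = 3.74.

3.74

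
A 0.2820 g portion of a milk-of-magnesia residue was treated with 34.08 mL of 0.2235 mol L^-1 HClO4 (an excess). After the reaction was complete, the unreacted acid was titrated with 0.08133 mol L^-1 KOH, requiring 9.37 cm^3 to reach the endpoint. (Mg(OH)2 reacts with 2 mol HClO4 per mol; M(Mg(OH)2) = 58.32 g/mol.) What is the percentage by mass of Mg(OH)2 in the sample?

70.9%

Total n(HClO4) added = 0.2235 x 0.03408 = 0.007617 mol.
n(KOH) used = 0.08133 x 0.009370 = 0.0007621 mol, which equals the excess n(HClO4).
So n(HClO4) consumed by the sample = 0.007617 - 0.0007621 = 0.006855 mol.
n(Mg(OH)2) = 0.006855 / 2 = 0.003427 mol.
mass Mg(OH)2 = 0.003427 x 58.32 = 0.1999 g, so %Mg(OH)2 = 0.1999/0.2820 x 100 = 70.9%.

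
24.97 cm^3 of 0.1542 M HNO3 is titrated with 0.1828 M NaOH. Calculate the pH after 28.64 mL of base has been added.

n(acid) = 0.1542 x 0.02497 = 0.003850 mol; n(NaOH) added = 0.1828 x 0.02864 = 0.005235 mol.
Base is in excess by 0.005235 - 0.003850 = 0.001385 mol in a total volume of 0.05361 L.
[OH^-] = 0.001385/0.05361 = 0.02584 M, so pOH = 1.59 and pH = 14.00 - 1.59 = 12.41.

12.41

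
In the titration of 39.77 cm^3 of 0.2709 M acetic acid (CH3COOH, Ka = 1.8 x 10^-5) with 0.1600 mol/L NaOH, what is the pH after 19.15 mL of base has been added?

4.34

Initial n(CH3COOH) = 0.2709 x 0.03977 = 0.01077 mol.
n(NaOH) added = 0.1600 x 0.01915 = 0.003064 mol, converting that many moles of CH3COOH to CH3COO-.
Remaining n(CH3COOH) = 0.007710 mol; n(CH3COO-) = 0.003064 mol.
By Henderson-Hasselbalch, pH = pKa + log([A^-]/[HA]) = 4.74 + log(0.003064/0.007710) = 4.74 + (-0.40) = 4.34.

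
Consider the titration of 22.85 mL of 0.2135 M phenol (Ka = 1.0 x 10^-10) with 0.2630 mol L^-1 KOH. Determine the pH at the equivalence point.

11.54

n(C6H5OH) = 0.2135 x 0.02285 = 0.004878 mol; V(KOH) at equivalence = 0.004878/0.2630 = 0.01855 L.
At equivalence all the acid is converted to C6H5O-; total volume = 0.02285 + 0.01855 = 0.04140 L, so [C6H5O-] = 0.004878/0.04140 = 0.1178 M.
Kb = Kw/Ka = 1.0e-14 / 1.0 x 10^-10 = 0.000100.
[OH^-] = sqrt(Kb x [C6H5O-]) = sqrt(0.000100 x 0.1178) = 0.00343 M.
pOH = 2.46, so pH = 14.00 - 2.46 = 11.54.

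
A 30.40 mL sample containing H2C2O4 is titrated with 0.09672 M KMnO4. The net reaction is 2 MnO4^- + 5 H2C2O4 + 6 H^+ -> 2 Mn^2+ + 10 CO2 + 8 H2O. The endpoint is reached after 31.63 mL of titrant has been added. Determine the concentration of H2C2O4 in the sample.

0.252 M

n(KMnO4) = 0.09672 x 0.03163 = 0.003059 mol.
From the balanced equation, 2 mol KMnO4 reacts with 5 mol H2C2O4, so n(H2C2O4) = 0.003059 x 5/2 = 0.007648 mol.
[H2C2O4] = 0.007648 / 0.03040 L = 0.252 M.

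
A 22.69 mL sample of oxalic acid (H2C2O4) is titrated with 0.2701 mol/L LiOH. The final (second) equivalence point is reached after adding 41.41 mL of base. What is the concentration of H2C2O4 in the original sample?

n(LiOH) = 0.2701 x 0.04141 = 0.01118 mol.
At the final (second) equivalence point, 2 mol OH^- react per mol H2C2O4, so n(H2C2O4) = 0.01118 / 2 = 0.005592 mol.
[H2C2O4] = 0.005592 / 0.02269 L = 0.246 M.

0.246 M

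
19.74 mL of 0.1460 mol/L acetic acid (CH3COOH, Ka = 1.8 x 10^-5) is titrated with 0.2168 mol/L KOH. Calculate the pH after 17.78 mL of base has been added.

12.41

n(acid) = 0.1460 x 0.01974 = 0.002882 mol; n(KOH) added = 0.2168 x 0.01778 = 0.003855 mol.
Base is in excess by 0.003855 - 0.002882 = 0.0009727 mol in a total volume of 0.03752 L.
[OH^-] = 0.0009727/0.03752 = 0.02592 M, so pOH = 1.59 and pH = 14.00 - 1.59 = 12.41.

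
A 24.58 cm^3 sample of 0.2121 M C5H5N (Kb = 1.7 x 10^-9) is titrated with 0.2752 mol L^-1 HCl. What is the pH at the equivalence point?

3.08

n(C5H5N) = 0.2121 x 0.02458 = 0.005213 mol; V(HCl) at equivalence = 0.005213/0.2752 = 0.01894 L.
At equivalence the base is fully converted to C5H5NH+; total volume = 0.04352 L, so [C5H5NH+] = 0.005213/0.04352 = 0.1198 M.
Ka(C5H5NH+) = Kw/Kb = 1.0e-14 / 1.7 x 10^-9 = 5.88e-6.
[H^+] = sqrt(Ka x [C5H5NH+]) = sqrt(5.88e-6 x 0.1198) = 0.000839 M.
pH = -log(0.000839) = 3.08.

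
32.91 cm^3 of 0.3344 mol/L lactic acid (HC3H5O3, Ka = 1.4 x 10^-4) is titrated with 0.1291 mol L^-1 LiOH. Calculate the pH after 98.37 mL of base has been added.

12.11

n(acid) = 0.3344 x 0.03291 = 0.01101 mol; n(LiOH) added = 0.1291 x 0.09837 = 0.01270 mol.
Base is in excess by 0.01270 - 0.01101 = 0.001694 mol in a total volume of 0.1313 L.
[OH^-] = 0.001694/0.1313 = 0.01291 M, so pOH = 1.89 and pH = 14.00 - 1.89 = 12.11.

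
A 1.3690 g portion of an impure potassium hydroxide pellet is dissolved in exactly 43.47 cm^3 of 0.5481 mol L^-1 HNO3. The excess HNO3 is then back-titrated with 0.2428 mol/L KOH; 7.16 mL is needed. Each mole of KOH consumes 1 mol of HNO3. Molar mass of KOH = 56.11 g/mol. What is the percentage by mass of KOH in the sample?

Total n(HNO3) added = 0.5481 x 0.04347 = 0.02383 mol.
n(KOH) used = 0.2428 x 0.007160 = 0.001738 mol, which equals the excess n(HNO3).
So n(HNO3) consumed by the sample = 0.02383 - 0.001738 = 0.02209 mol.
n(KOH) = 0.02209 / 1 = 0.02209 mol.
mass KOH = 0.02209 x 56.11 = 1.239 g, so %KOH = 1.239/1.3690 x 100 = 90.5%.

90.5%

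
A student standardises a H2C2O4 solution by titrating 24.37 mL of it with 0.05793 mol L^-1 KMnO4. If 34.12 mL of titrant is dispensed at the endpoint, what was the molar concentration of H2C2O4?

n(KMnO4) = 0.05793 x 0.03412 = 0.001977 mol.
From the balanced equation, 2 mol KMnO4 reacts with 5 mol H2C2O4, so n(H2C2O4) = 0.001977 x 5/2 = 0.004941 mol.
[H2C2O4] = 0.004941 / 0.02437 L = 0.203 M.

0.203 M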